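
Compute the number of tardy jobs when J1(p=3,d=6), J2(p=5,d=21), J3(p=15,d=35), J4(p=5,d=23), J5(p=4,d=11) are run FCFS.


Completion vs due date:
  J1: C=3, d=6 → on time
  J2: C=8, d=21 → on time
  J3: C=23, d=35 → on time
  J4: C=28, d=23 → TARDY
  J5: C=32, d=11 → TARDY
Tardy jobs: J4, J5
Count = 2


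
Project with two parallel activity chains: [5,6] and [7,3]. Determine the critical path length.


Path A: 5 + 6 = 11
Path B: 7 + 3 = 10
Critical path = longest = max(11, 10)
= 11 (Path A)


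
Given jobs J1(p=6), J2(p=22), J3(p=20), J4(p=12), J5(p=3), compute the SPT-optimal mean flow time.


SPT order: J5 → J1 → J4 → J3 → J2
Completion times:
  J5: C=3
  J1: C=9
  J4: C=21
  J3: C=41
  J2: C=63
Sum = 137, n = 5
Mean flow = 137/5
= 27.40


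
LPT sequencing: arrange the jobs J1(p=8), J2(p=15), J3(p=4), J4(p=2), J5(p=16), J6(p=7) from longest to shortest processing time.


LPT: sort by longest processing time first
  J5: p=16
  J2: p=15
  J1: p=8
  J6: p=7
  J3: p=4
  J4: p=2
Order: J5 → J2 → J1 → J6 → J3 → J4


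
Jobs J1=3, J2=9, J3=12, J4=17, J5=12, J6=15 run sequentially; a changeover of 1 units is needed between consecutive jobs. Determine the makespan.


Makespan = Σ processing + (n-1) × setup
= (3 + 9 + 12 + 17 + 12 + 15) + (6-1)×1
= 68 + 5
= 73 time units


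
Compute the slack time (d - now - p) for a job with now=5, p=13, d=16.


Slack = due - current_time - processing
= 16 - 5 - 13
= -2


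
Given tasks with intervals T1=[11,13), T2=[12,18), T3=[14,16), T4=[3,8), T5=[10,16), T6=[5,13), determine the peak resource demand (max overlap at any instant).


Check each time point for overlaps:
  t=12: 4 tasks active (T1, T2, T5, T6)
Max concurrent = 4


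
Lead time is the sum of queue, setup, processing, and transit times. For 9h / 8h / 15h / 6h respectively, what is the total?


Lead time = queue + setup + processing + transit
= 9 + 8 + 15 + 6
= 38 hours


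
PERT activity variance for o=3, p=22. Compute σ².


σ² = ((p - o) / 6)² = (p - o)² / 36
= (22 - 3)² / 36
= 19² / 36
= 361 / 36
= 10.0278


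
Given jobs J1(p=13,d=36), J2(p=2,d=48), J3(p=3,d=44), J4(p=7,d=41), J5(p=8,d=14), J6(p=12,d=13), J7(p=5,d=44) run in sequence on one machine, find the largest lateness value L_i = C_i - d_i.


Lateness per job (L = C - d):
  J1: C=13, d=36, L=-23
  J2: C=15, d=48, L=-33
  J3: C=18, d=44, L=-26
  J4: C=25, d=41, L=-16
  J5: C=33, d=14, L=19
  J6: C=45, d=13, L=32
  J7: C=50, d=44, L=6
Lmax = max(-23, -33, -26, -16, 19, 32, 6)
= 32


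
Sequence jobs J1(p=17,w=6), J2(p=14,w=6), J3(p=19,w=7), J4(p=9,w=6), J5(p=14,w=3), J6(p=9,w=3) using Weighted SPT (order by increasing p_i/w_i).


WSPT (Smith's rule): sort by p/w ascending
  J4: p/w = 9/6 = 1.500
  J2: p/w = 14/6 = 2.333
  J3: p/w = 19/7 = 2.714
  J1: p/w = 17/6 = 2.833
  J6: p/w = 9/3 = 3.000
  J5: p/w = 14/3 = 4.667
Order: J4 → J2 → J3 → J1 → J6 → J5


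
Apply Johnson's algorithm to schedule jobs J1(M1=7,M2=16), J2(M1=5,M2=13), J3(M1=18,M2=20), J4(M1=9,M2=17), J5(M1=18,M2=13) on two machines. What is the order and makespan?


Johnson's rule:
Group 1 (M1≤M2, sort by M1): ['J2', 'J1', 'J4', 'J3']
Group 2 (M1>M2, sort desc M2): ['J5']
Sequence: J2 → J1 → J4 → J3 → J5
Makespan calculation:
  J2: M1 done=5, M2 done=18
  J1: M1 done=12, M2 done=34
  J4: M1 done=21, M2 done=51
  J3: M1 done=39, M2 done=71
  J5: M1 done=57, M2 done=84
= Sequence: J2 → J1 → J4 → J3 → J5, Makespan: 84


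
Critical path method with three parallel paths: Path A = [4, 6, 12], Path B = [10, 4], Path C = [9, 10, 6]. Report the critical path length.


Path A: 4 + 6 + 12 = 22
Path B: 10 + 4 = 14
Path C: 9 + 10 + 6 = 25
Critical path = longest = max(22, 14, 25)
= 25 (Path C)


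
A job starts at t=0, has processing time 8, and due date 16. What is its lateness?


Completion = 0 + 8 = 8
Lateness = C - d = 8 - 16
= -8


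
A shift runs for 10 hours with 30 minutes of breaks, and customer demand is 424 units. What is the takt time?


Available = 10×60 - 30 = 570 min
Takt time = 570 / 424
= 1.34 min/unit


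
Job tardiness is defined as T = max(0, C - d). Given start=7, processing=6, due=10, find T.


Completion = start + processing = 7 + 6 = 13
Tardiness = max(0, C - d) = max(0, 13 - 10)
= max(0, 3)
= 3


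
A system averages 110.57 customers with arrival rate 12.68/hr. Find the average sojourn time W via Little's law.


Little's law: L = λW → W = L / λ
= 110.57 / 12.68
= 8.72 hours


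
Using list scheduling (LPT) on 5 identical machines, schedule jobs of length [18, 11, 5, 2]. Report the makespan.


Jobs (LPT sorted): [18, 11, 5, 2]
Machines: 5
  J=18 → Machine 1 (load: 0+18=18)
  J=11 → Machine 2 (load: 0+11=11)
  J=5 → Machine 3 (load: 0+5=5)
  J=2 → Machine 4 (load: 0+2=2)
Machine loads: [18, 11, 5, 2, 0]
Makespan = max = 18 time units


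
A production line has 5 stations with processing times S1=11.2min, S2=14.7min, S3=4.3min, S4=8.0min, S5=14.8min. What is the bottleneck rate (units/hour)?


Bottleneck = longest station time
Station times: [11.2, 14.7, 4.3, 8.0, 14.8]
Max = 14.8 min
Rate = 60 / 14.8
= 4.05 units/hour (bottleneck: 14.8min)


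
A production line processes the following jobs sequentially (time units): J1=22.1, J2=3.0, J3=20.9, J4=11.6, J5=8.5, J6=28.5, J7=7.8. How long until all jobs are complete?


Sequential makespan: sum all processing times
= 22.1 + 3.0 + 20.9 + 11.6 + 8.5 + 28.5 + 7.8
= 102.4 time units


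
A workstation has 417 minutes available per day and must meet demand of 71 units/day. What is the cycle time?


Cycle time = available time / demand
= 417 / 71
= 5.87 min/unit


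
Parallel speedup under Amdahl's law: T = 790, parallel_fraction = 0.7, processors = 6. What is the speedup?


Amdahl's law: T_p = T × ((1-p) + p/N)
= 790 × ((1-0.7) + 0.7/6)
= 790 × (0.30 + 0.1167)
= 790 × 0.4167
= 329.17
Speedup = 790/329.17
= 2.40×


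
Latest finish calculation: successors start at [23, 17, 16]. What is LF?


LF = min of all successor start times
Successors start at: [23, 17, 16]
LF = min(23, 17, 16)
= 16


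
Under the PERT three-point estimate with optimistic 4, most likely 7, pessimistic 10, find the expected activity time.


te = (o + 4m + p) / 6
= (4 + 4×7 + 10) / 6
= (4 + 28 + 10) / 6
= 42 / 6
= 7.00


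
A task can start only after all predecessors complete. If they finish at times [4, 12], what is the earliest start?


ES = max of all predecessor completion times
Predecessors: [4, 12]
ES = max(4, 12)
= 12


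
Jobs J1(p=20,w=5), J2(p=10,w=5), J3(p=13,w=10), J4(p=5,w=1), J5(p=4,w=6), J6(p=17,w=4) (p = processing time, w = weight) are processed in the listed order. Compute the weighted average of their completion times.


Completion times:
  J1: C=20, w×C=5×20=100
  J2: C=30, w×C=5×30=150
  J3: C=43, w×C=10×43=430
  J4: C=48, w×C=1×48=48
  J5: C=52, w×C=6×52=312
  J6: C=69, w×C=4×69=276
Sum w×C = 1316
Sum w = 31
Weighted avg = 1316/31
= 42.45


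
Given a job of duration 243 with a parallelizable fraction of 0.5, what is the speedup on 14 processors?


Amdahl's law: T_p = T × ((1-p) + p/N)
= 243 × ((1-0.5) + 0.5/14)
= 243 × (0.50 + 0.0357)
= 243 × 0.5357
= 130.18
Speedup = 243/130.18
= 1.87×


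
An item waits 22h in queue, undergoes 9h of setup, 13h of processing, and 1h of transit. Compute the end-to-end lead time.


Lead time = queue + setup + processing + transit
= 22 + 9 + 13 + 1
= 45 hours


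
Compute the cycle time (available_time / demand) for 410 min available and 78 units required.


Cycle time = available time / demand
= 410 / 78
= 5.26 min/unit


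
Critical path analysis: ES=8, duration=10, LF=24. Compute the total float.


EF = ES + duration = 8 + 10 = 18
LS = LF - duration = 24 - 10 = 14
Total Float = LF - EF = 24 - 18
(or LS - ES = 14 - 8)
= 6


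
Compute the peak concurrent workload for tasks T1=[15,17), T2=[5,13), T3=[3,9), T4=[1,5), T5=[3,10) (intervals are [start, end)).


Check each time point for overlaps:
  t=3: 3 tasks active (T3, T4, T5)
Max concurrent = 3


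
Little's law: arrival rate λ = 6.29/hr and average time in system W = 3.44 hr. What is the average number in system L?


Little's law: L = λ × W
= 6.29 × 3.44
= 21.64


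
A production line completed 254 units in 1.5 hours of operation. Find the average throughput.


Throughput = units / time
= 254 / 1.5
= 169.3 units/hour


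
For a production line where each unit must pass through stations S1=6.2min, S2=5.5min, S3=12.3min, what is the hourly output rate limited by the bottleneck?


Bottleneck = longest station time
Station times: [6.2, 5.5, 12.3]
Max = 12.3 min
Rate = 60 / 12.3
= 4.88 units/hour (bottleneck: 12.3min)


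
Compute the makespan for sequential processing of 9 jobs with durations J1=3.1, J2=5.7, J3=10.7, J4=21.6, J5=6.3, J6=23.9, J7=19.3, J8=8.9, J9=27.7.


Sequential makespan: sum all processing times
= 3.1 + 5.7 + 10.7 + 21.6 + 6.3 + 23.9 + 19.3 + 8.9 + 27.7
= 127.2 time units


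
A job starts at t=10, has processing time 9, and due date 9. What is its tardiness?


Completion = start + processing = 10 + 9 = 19
Tardiness = max(0, C - d) = max(0, 19 - 9)
= max(0, 10)
= 10


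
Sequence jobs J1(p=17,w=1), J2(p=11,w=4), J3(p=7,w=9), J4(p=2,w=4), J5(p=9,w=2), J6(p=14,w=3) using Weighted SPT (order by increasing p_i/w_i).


WSPT (Smith's rule): sort by p/w ascending
  J4: p/w = 2/4 = 0.500
  J3: p/w = 7/9 = 0.778
  J2: p/w = 11/4 = 2.750
  J5: p/w = 9/2 = 4.500
  J6: p/w = 14/3 = 4.667
  J1: p/w = 17/1 = 17.000
Order: J4 → J3 → J2 → J5 → J6 → J1


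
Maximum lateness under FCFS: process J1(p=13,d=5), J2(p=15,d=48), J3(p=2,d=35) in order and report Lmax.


Lateness per job (L = C - d):
  J1: C=13, d=5, L=8
  J2: C=28, d=48, L=-20
  J3: C=30, d=35, L=-5
Lmax = max(8, -20, -5)
= 8


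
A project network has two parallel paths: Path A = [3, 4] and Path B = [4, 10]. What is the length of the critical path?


Path A: 3 + 4 = 7
Path B: 4 + 10 = 14
Critical path = longest = max(7, 14)
= 14 (Path B)


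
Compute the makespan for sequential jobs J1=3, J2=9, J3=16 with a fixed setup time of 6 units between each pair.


Makespan = Σ processing + (n-1) × setup
= (3 + 9 + 16) + (3-1)×6
= 28 + 12
= 40 time units


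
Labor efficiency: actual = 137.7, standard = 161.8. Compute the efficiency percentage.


Efficiency = (actual / standard) × 100
= (137.7 / 161.8) × 100
= 85.1%


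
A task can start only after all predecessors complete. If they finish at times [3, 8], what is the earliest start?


ES = max of all predecessor completion times
Predecessors: [3, 8]
ES = max(3, 8)
= 8


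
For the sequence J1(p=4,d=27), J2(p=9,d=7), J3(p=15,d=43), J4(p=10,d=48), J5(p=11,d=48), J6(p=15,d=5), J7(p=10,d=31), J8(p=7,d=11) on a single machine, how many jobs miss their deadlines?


Completion vs due date:
  J1: C=4, d=27 → on time
  J2: C=13, d=7 → TARDY
  J3: C=28, d=43 → on time
  J4: C=38, d=48 → on time
  J5: C=49, d=48 → TARDY
  J6: C=64, d=5 → TARDY
  J7: C=74, d=31 → TARDY
  J8: C=81, d=11 → TARDY
Tardy jobs: J2, J5, J6, J7, J8
Count = 5


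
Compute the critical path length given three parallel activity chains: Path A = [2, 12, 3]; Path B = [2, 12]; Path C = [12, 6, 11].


Path A: 2 + 12 + 3 = 17
Path B: 2 + 12 = 14
Path C: 12 + 6 + 11 = 29
Critical path = longest = max(17, 14, 29)
= 29 (Path C)


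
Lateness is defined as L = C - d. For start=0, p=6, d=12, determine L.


Completion = 0 + 6 = 6
Lateness = C - d = 6 - 12
= -6


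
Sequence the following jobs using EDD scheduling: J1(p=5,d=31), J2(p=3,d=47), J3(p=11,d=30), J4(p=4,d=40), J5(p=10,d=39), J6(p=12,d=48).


EDD: sort by earliest due date
  J3: d=30, p=11
  J1: d=31, p=5
  J5: d=39, p=10
  J4: d=40, p=4
  J2: d=47, p=3
  J6: d=48, p=12
Order: J3 → J1 → J5 → J4 → J2 → J6


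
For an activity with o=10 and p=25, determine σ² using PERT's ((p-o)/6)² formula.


σ² = ((p - o) / 6)² = (p - o)² / 36
= (25 - 10)² / 36
= 15² / 36
= 225 / 36
= 6.2500


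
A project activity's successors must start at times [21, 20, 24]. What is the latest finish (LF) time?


LF = min of all successor start times
Successors start at: [21, 20, 24]
LF = min(21, 20, 24)
= 20


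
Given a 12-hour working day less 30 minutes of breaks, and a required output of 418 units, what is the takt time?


Available = 12×60 - 30 = 690 min
Takt time = 690 / 418
= 1.65 min/unit


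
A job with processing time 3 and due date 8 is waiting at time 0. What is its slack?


Slack = due - current_time - processing
= 8 - 0 - 3
= 5


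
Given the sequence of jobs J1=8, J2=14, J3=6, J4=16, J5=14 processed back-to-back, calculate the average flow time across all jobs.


Completion times:
  J1: completes at 8
  J2: completes at 22
  J3: completes at 28
  J4: completes at 44
  J5: completes at 58
Sum = 160
Average = 160/5
= 32.00


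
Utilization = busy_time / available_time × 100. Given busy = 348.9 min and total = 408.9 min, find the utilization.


Utilization = busy / total × 100
= 348.9 / 408.9 × 100
= 85.3%


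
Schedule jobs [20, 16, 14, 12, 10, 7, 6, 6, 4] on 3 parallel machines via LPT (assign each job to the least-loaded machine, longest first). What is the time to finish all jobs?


Jobs (LPT sorted): [20, 16, 14, 12, 10, 7, 6, 6, 4]
Machines: 3
  J=20 → Machine 1 (load: 0+20=20)
  J=16 → Machine 2 (load: 0+16=16)
  J=14 → Machine 3 (load: 0+14=14)
  J=12 → Machine 3 (load: 14+12=26)
  J=10 → Machine 2 (load: 16+10=26)
  J=7 → Machine 1 (load: 20+7=27)
  J=6 → Machine 2 (load: 26+6=32)
  J=6 → Machine 3 (load: 26+6=32)
  J=4 → Machine 1 (load: 27+4=31)
Machine loads: [31, 32, 32]
Makespan = max = 32 time units


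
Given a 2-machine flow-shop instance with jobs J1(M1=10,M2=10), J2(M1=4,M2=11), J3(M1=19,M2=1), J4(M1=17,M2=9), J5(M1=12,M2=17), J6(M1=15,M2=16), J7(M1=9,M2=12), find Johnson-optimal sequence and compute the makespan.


Johnson's rule:
Group 1 (M1≤M2, sort by M1): ['J2', 'J7', 'J1', 'J5', 'J6']
Group 2 (M1>M2, sort desc M2): ['J4', 'J3']
Sequence: J2 → J7 → J1 → J5 → J6 → J4 → J3
Makespan calculation:
  J2: M1 done=4, M2 done=15
  J7: M1 done=13, M2 done=27
  J1: M1 done=23, M2 done=37
  J5: M1 done=35, M2 done=54
  J6: M1 done=50, M2 done=70
  J4: M1 done=67, M2 done=79
  J3: M1 done=86, M2 done=87
= Sequence: J2 → J7 → J1 → J5 → J6 → J4 → J3, Makespan: 87


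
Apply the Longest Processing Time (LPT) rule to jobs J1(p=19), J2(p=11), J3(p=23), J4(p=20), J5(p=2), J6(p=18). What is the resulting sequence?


LPT: sort by longest processing time first
  J3: p=23
  J4: p=20
  J1: p=19
  J6: p=18
  J2: p=11
  J5: p=2
Order: J3 → J4 → J1 → J6 → J2 → J5


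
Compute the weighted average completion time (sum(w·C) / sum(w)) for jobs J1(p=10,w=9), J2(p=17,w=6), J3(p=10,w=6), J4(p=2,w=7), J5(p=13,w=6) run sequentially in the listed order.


Completion times:
  J1: C=10, w×C=9×10=90
  J2: C=27, w×C=6×27=162
  J3: C=37, w×C=6×37=222
  J4: C=39, w×C=7×39=273
  J5: C=52, w×C=6×52=312
Sum w×C = 1059
Sum w = 34
Weighted avg = 1059/34
= 31.15


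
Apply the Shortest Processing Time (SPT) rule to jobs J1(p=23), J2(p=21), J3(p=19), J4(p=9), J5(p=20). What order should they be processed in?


SPT: sort by shortest processing time
  J4: p=9
  J3: p=19
  J5: p=20
  J2: p=21
  J1: p=23
Order: J4 → J3 → J5 → J2 → J1


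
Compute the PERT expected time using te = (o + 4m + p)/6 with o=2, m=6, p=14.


te = (o + 4m + p) / 6
= (2 + 4×6 + 14) / 6
= (2 + 24 + 14) / 6
= 40 / 6
= 6.67


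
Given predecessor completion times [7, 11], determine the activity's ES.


ES = max of all predecessor completion times
Predecessors: [7, 11]
ES = max(7, 11)
= 11


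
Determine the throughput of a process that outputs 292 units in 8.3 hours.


Throughput = units / time
= 292 / 8.3
= 35.2 units/hour


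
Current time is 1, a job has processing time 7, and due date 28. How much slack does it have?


Slack = due - current_time - processing
= 28 - 1 - 7
= 20


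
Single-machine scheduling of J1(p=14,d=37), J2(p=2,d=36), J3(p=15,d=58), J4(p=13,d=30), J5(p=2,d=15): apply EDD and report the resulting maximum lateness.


EDD order: J5 → J4 → J2 → J1 → J3
Completion and lateness:
  J5: C=2, d=15, L=2-15=-13
  J4: C=15, d=30, L=15-30=-15
  J2: C=17, d=36, L=17-36=-19
  J1: C=31, d=37, L=31-37=-6
  J3: C=46, d=58, L=46-58=-12
Lmax = max(-13, -15, -19, -6, -12)
= -6


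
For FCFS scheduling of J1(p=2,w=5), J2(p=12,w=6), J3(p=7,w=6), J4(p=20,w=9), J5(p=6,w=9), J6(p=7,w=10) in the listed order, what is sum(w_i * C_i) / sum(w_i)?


Completion times:
  J1: C=2, w×C=5×2=10
  J2: C=14, w×C=6×14=84
  J3: C=21, w×C=6×21=126
  J4: C=41, w×C=9×41=369
  J5: C=47, w×C=9×47=423
  J6: C=54, w×C=10×54=540
Sum w×C = 1552
Sum w = 45
Weighted avg = 1552/45
= 34.49


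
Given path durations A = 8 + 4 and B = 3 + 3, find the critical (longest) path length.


Path A: 8 + 4 = 12
Path B: 3 + 3 = 6
Critical path = longest = max(12, 6)
= 12 (Path A)


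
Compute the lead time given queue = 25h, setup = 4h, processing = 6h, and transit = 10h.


Lead time = queue + setup + processing + transit
= 25 + 4 + 6 + 10
= 45 hours


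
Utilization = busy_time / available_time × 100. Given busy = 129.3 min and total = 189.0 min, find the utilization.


Utilization = busy / total × 100
= 129.3 / 189.0 × 100
= 68.4%


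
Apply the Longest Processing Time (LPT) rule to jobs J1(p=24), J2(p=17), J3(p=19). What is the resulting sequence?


LPT: sort by longest processing time first
  J1: p=24
  J3: p=19
  J2: p=17
Order: J1 → J3 → J2


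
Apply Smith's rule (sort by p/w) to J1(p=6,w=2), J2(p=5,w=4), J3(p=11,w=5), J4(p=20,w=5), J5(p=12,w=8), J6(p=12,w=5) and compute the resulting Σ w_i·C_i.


WSPT order (by p/w): J2 → J5 → J3 → J6 → J1 → J4
  J2: C=5, w·C=4×5=20
  J5: C=17, w·C=8×17=136
  J3: C=28, w·C=5×28=140
  J6: C=40, w·C=5×40=200
  J1: C=46, w·C=2×46=92
  J4: C=66, w·C=5×66=330
Σ w·C = 918
= 918


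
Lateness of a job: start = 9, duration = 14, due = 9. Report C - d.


Completion = 9 + 14 = 23
Lateness = C - d = 23 - 9
= 14


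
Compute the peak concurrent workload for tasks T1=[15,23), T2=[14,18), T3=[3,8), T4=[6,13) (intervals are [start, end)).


Check each time point for overlaps:
  t=6: 2 tasks active (T3, T4)
Max concurrent = 2


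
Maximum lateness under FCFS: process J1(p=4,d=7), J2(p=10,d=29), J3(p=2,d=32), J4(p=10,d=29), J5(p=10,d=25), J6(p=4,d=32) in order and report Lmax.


Lateness per job (L = C - d):
  J1: C=4, d=7, L=-3
  J2: C=14, d=29, L=-15
  J3: C=16, d=32, L=-16
  J4: C=26, d=29, L=-3
  J5: C=36, d=25, L=11
  J6: C=40, d=32, L=8
Lmax = max(-3, -15, -16, -3, 11, 8)
= 11


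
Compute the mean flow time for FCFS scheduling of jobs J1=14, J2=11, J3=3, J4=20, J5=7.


Completion times:
  J1: completes at 14
  J2: completes at 25
  J3: completes at 28
  J4: completes at 48
  J5: completes at 55
Sum = 170
Average = 170/5
= 34.00


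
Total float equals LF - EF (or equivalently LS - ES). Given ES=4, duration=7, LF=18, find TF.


EF = ES + duration = 4 + 7 = 11
LS = LF - duration = 18 - 7 = 11
Total Float = LF - EF = 18 - 11
(or LS - ES = 11 - 4)
= 7


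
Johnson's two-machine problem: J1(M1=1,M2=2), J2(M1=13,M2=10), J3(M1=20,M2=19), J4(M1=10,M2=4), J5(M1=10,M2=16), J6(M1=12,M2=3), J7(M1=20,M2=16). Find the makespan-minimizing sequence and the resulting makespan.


Johnson's rule:
Group 1 (M1≤M2, sort by M1): ['J1', 'J5']
Group 2 (M1>M2, sort desc M2): ['J3', 'J7', 'J2', 'J4', 'J6']
Sequence: J1 → J5 → J3 → J7 → J2 → J4 → J6
Makespan calculation:
  J1: M1 done=1, M2 done=3
  J5: M1 done=11, M2 done=27
  J3: M1 done=31, M2 done=50
  J7: M1 done=51, M2 done=67
  J2: M1 done=64, M2 done=77
  J4: M1 done=74, M2 done=81
  J6: M1 done=86, M2 done=89
= Sequence: J1 → J5 → J3 → J7 → J2 → J4 → J6, Makespan: 89


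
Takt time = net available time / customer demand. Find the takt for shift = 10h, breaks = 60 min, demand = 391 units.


Available = 10×60 - 60 = 540 min
Takt time = 540 / 391
= 1.38 min/unit


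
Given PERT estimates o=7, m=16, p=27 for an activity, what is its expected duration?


te = (o + 4m + p) / 6
= (7 + 4×16 + 27) / 6
= (7 + 64 + 27) / 6
= 98 / 6
= 16.33


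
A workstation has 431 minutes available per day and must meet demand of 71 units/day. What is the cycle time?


Cycle time = available time / demand
= 431 / 71
= 6.07 min/unit


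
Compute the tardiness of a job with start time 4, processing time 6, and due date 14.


Completion = start + processing = 4 + 6 = 10
Tardiness = max(0, C - d) = max(0, 10 - 14)
= max(0, -4)
= 0


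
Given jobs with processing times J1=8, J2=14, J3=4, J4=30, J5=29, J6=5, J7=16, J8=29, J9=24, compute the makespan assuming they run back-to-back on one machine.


Sequential makespan: sum all processing times
= 8 + 14 + 4 + 30 + 29 + 5 + 16 + 29 + 24
= 159 time units


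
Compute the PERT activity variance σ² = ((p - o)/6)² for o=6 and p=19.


σ² = ((p - o) / 6)² = (p - o)² / 36
= (19 - 6)² / 36
= 13² / 36
= 169 / 36
= 4.6944


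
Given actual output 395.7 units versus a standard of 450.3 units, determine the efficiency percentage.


Efficiency = (actual / standard) × 100
= (395.7 / 450.3) × 100
= 87.9%


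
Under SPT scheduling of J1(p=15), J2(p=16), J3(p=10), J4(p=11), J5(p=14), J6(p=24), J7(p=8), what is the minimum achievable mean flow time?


SPT order: J7 → J3 → J4 → J5 → J1 → J2 → J6
Completion times:
  J7: C=8
  J3: C=18
  J4: C=29
  J5: C=43
  J1: C=58
  J2: C=74
  J6: C=98
Sum = 328, n = 7
Mean flow = 328/7
= 46.86


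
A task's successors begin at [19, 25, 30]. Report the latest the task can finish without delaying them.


LF = min of all successor start times
Successors start at: [19, 25, 30]
LF = min(19, 25, 30)
= 19


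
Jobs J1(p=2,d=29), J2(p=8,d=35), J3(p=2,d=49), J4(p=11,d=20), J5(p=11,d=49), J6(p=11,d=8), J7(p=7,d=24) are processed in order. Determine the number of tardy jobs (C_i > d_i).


Completion vs due date:
  J1: C=2, d=29 → on time
  J2: C=10, d=35 → on time
  J3: C=12, d=49 → on time
  J4: C=23, d=20 → TARDY
  J5: C=34, d=49 → on time
  J6: C=45, d=8 → TARDY
  J7: C=52, d=24 → TARDY
Tardy jobs: J4, J6, J7
Count = 3


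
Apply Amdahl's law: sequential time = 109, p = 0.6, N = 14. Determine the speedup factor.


Amdahl's law: T_p = T × ((1-p) + p/N)
= 109 × ((1-0.6) + 0.6/14)
= 109 × (0.40 + 0.0429)
= 109 × 0.4429
= 48.27
Speedup = 109/48.27
= 2.26×


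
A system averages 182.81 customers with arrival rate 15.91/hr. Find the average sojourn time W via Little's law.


Little's law: L = λW → W = L / λ
= 182.81 / 15.91
= 11.49 hours


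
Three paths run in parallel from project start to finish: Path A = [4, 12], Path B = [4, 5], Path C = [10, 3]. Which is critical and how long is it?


Path A: 4 + 12 = 16
Path B: 4 + 5 = 9
Path C: 10 + 3 = 13
Critical path = longest = max(16, 9, 13)
= 16 (Path A)


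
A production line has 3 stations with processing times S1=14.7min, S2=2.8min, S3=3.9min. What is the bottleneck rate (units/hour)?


Bottleneck = longest station time
Station times: [14.7, 2.8, 3.9]
Max = 14.7 min
Rate = 60 / 14.7
= 4.08 units/hour (bottleneck: 14.7min)


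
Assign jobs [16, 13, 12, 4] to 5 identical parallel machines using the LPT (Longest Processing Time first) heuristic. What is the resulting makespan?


Jobs (LPT sorted): [16, 13, 12, 4]
Machines: 5
  J=16 → Machine 1 (load: 0+16=16)
  J=13 → Machine 2 (load: 0+13=13)
  J=12 → Machine 3 (load: 0+12=12)
  J=4 → Machine 4 (load: 0+4=4)
Machine loads: [16, 13, 12, 4, 0]
Makespan = max = 16 time units


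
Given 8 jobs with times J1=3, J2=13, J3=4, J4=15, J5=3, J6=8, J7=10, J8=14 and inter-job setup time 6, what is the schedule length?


Makespan = Σ processing + (n-1) × setup
= (3 + 13 + 4 + 15 + 3 + 8 + 10 + 14) + (8-1)×6
= 70 + 42
= 112 time units


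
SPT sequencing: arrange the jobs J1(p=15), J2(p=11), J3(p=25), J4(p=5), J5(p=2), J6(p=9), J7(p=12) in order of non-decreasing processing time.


SPT: sort by shortest processing time
  J5: p=2
  J4: p=5
  J6: p=9
  J2: p=11
  J7: p=12
  J1: p=15
  J3: p=25
Order: J5 → J4 → J6 → J2 → J7 → J1 → J3


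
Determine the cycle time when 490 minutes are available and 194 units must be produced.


Cycle time = available time / demand
= 490 / 194
= 2.53 min/unit


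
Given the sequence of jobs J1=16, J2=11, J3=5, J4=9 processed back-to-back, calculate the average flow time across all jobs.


Completion times:
  J1: completes at 16
  J2: completes at 27
  J3: completes at 32
  J4: completes at 41
Sum = 116
Average = 116/4
= 29.00


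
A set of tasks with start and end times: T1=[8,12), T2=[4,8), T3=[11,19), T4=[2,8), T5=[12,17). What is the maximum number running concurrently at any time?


Check each time point for overlaps:
  t=4: 2 tasks active (T2, T4)
Max concurrent = 2


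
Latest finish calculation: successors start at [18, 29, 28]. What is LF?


LF = min of all successor start times
Successors start at: [18, 29, 28]
LF = min(18, 29, 28)
= 18


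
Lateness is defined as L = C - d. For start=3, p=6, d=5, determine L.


Completion = 3 + 6 = 9
Lateness = C - d = 9 - 5
= 4


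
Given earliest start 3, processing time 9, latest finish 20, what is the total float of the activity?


EF = ES + duration = 3 + 9 = 12
LS = LF - duration = 20 - 9 = 11
Total Float = LF - EF = 20 - 12
(or LS - ES = 11 - 3)
= 8


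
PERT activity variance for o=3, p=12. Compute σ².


σ² = ((p - o) / 6)² = (p - o)² / 36
= (12 - 3)² / 36
= 9² / 36
= 81 / 36
= 2.2500


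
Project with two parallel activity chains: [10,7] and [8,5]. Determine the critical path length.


Path A: 10 + 7 = 17
Path B: 8 + 5 = 13
Critical path = longest = max(17, 13)
= 17 (Path A)


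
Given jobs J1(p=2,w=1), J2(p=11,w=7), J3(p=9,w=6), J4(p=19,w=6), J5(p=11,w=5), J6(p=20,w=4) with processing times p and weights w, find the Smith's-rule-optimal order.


WSPT (Smith's rule): sort by p/w ascending
  J3: p/w = 9/6 = 1.500
  J2: p/w = 11/7 = 1.571
  J1: p/w = 2/1 = 2.000
  J5: p/w = 11/5 = 2.200
  J4: p/w = 19/6 = 3.167
  J6: p/w = 20/4 = 5.000
Order: J3 → J2 → J1 → J5 → J4 → J6


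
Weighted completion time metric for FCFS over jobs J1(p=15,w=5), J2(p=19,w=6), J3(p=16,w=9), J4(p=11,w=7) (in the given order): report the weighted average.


Completion times:
  J1: C=15, w×C=5×15=75
  J2: C=34, w×C=6×34=204
  J3: C=50, w×C=9×50=450
  J4: C=61, w×C=7×61=427
Sum w×C = 1156
Sum w = 27
Weighted avg = 1156/27
= 42.81


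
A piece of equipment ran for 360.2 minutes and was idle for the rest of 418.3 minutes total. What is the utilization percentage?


Utilization = busy / total × 100
= 360.2 / 418.3 × 100
= 86.1%


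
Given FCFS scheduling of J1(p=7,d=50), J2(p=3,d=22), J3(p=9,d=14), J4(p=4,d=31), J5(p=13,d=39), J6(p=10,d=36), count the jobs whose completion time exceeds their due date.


Completion vs due date:
  J1: C=7, d=50 → on time
  J2: C=10, d=22 → on time
  J3: C=19, d=14 → TARDY
  J4: C=23, d=31 → on time
  J5: C=36, d=39 → on time
  J6: C=46, d=36 → TARDY
Tardy jobs: J3, J6
Count = 2


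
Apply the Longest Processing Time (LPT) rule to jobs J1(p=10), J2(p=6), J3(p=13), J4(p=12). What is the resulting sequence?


LPT: sort by longest processing time first
  J3: p=13
  J4: p=12
  J1: p=10
  J2: p=6
Order: J3 → J4 → J1 → J2


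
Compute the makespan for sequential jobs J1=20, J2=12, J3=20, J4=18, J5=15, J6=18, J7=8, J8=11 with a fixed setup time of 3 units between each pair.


Makespan = Σ processing + (n-1) × setup
= (20 + 12 + 20 + 18 + 15 + 18 + 8 + 11) + (8-1)×3
= 122 + 21
= 143 time units


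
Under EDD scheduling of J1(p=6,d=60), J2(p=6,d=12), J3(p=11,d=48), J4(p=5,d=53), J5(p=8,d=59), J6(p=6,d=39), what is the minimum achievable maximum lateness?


EDD order: J2 → J6 → J3 → J4 → J5 → J1
Completion and lateness:
  J2: C=6, d=12, L=6-12=-6
  J6: C=12, d=39, L=12-39=-27
  J3: C=23, d=48, L=23-48=-25
  J4: C=28, d=53, L=28-53=-25
  J5: C=36, d=59, L=36-59=-23
  J1: C=42, d=60, L=42-60=-18
Lmax = max(-6, -27, -25, -25, -23, -18)
= -6


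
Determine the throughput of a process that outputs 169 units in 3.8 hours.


Throughput = units / time
= 169 / 3.8
= 44.5 units/hour


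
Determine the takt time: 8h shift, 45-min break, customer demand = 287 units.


Available = 8×60 - 45 = 435 min
Takt time = 435 / 287
= 1.52 min/unit


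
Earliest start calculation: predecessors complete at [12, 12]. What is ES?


ES = max of all predecessor completion times
Predecessors: [12, 12]
ES = max(12, 12)
= 12


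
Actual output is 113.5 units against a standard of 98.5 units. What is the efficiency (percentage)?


Efficiency = (actual / standard) × 100
= (113.5 / 98.5) × 100
= 115.2%


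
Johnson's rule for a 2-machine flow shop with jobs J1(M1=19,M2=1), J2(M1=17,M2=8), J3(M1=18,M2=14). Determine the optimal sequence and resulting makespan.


Johnson's rule:
Group 1 (M1≤M2, sort by M1): []
Group 2 (M1>M2, sort desc M2): ['J3', 'J2', 'J1']
Sequence: J3 → J2 → J1
Makespan calculation:
  J3: M1 done=18, M2 done=32
  J2: M1 done=35, M2 done=43
  J1: M1 done=54, M2 done=55
= Sequence: J3 → J2 → J1, Makespan: 55


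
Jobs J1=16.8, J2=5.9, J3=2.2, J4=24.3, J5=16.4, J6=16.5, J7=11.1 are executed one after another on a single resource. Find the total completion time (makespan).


Sequential makespan: sum all processing times
= 16.8 + 5.9 + 2.2 + 24.3 + 16.4 + 16.5 + 11.1
= 93.2 time units


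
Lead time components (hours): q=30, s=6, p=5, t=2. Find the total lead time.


Lead time = queue + setup + processing + transit
= 30 + 6 + 5 + 2
= 43 hours


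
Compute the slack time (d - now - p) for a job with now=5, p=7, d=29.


Slack = due - current_time - processing
= 29 - 5 - 7
= 17


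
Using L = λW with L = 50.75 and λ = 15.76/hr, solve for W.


Little's law: L = λW → W = L / λ
= 50.75 / 15.76
= 3.22 hours


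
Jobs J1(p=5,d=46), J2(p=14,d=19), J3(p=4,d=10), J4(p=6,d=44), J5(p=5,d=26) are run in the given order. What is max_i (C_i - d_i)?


Lateness per job (L = C - d):
  J1: C=5, d=46, L=-41
  J2: C=19, d=19, L=0
  J3: C=23, d=10, L=13
  J4: C=29, d=44, L=-15
  J5: C=34, d=26, L=8
Lmax = max(-41, 0, 13, -15, 8)
= 13


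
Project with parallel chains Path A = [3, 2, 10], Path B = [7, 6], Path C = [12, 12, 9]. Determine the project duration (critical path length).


Path A: 3 + 2 + 10 = 15
Path B: 7 + 6 = 13
Path C: 12 + 12 + 9 = 33
Critical path = longest = max(15, 13, 33)
= 33 (Path C)


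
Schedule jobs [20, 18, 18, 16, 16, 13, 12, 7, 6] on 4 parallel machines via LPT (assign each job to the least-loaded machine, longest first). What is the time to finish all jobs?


Jobs (LPT sorted): [20, 18, 18, 16, 16, 13, 12, 7, 6]
Machines: 4
  J=20 → Machine 1 (load: 0+20=20)
  J=18 → Machine 2 (load: 0+18=18)
  J=18 → Machine 3 (load: 0+18=18)
  J=16 → Machine 4 (load: 0+16=16)
  J=16 → Machine 4 (load: 16+16=32)
  J=13 → Machine 2 (load: 18+13=31)
  J=12 → Machine 3 (load: 18+12=30)
  J=7 → Machine 1 (load: 20+7=27)
  J=6 → Machine 1 (load: 27+6=33)
Machine loads: [33, 31, 30, 32]
Makespan = max = 33 time units


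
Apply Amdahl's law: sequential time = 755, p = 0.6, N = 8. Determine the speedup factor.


Amdahl's law: T_p = T × ((1-p) + p/N)
= 755 × ((1-0.6) + 0.6/8)
= 755 × (0.40 + 0.0750)
= 755 × 0.4750
= 358.62
Speedup = 755/358.62
= 2.11×


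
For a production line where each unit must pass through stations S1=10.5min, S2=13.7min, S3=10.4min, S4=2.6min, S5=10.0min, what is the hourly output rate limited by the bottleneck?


Bottleneck = longest station time
Station times: [10.5, 13.7, 10.4, 2.6, 10.0]
Max = 13.7 min
Rate = 60 / 13.7
= 4.38 units/hour (bottleneck: 13.7min)


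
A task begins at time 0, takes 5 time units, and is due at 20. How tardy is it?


Completion = start + processing = 0 + 5 = 5
Tardiness = max(0, C - d) = max(0, 5 - 20)
= max(0, -15)
= 0


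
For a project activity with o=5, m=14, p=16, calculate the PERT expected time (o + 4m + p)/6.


te = (o + 4m + p) / 6
= (5 + 4×14 + 16) / 6
= (5 + 56 + 16) / 6
= 77 / 6
= 12.83


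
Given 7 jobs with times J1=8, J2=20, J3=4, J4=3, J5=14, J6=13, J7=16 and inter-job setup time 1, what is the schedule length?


Makespan = Σ processing + (n-1) × setup
= (8 + 20 + 4 + 3 + 14 + 13 + 16) + (7-1)×1
= 78 + 6
= 84 time units


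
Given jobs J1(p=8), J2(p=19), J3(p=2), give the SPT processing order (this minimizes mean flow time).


SPT: sort by shortest processing time
  J3: p=2
  J1: p=8
  J2: p=19
Order: J3 → J1 → J2


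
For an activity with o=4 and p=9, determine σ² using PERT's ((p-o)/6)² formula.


σ² = ((p - o) / 6)² = (p - o)² / 36
= (9 - 4)² / 36
= 5² / 36
= 25 / 36
= 0.6944


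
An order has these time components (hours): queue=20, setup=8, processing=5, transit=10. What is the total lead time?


Lead time = queue + setup + processing + transit
= 20 + 8 + 5 + 10
= 43 hours


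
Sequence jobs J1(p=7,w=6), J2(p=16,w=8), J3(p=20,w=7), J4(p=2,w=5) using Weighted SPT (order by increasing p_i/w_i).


WSPT (Smith's rule): sort by p/w ascending
  J4: p/w = 2/5 = 0.400
  J1: p/w = 7/6 = 1.167
  J2: p/w = 16/8 = 2.000
  J3: p/w = 20/7 = 2.857
Order: J4 → J1 → J2 → J3


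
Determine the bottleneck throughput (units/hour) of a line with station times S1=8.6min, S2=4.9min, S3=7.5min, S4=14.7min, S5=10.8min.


Bottleneck = longest station time
Station times: [8.6, 4.9, 7.5, 14.7, 10.8]
Max = 14.7 min
Rate = 60 / 14.7
= 4.08 units/hour (bottleneck: 14.7min)


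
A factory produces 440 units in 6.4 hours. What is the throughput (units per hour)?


Throughput = units / time
= 440 / 6.4
= 68.8 units/hour


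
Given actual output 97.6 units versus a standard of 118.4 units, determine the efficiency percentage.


Efficiency = (actual / standard) × 100
= (97.6 / 118.4) × 100
= 82.4%


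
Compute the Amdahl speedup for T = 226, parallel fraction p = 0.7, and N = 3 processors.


Amdahl's law: T_p = T × ((1-p) + p/N)
= 226 × ((1-0.7) + 0.7/3)
= 226 × (0.30 + 0.2333)
= 226 × 0.5333
= 120.53
Speedup = 226/120.53
= 1.88×


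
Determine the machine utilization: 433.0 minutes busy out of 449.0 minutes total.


Utilization = busy / total × 100
= 433.0 / 449.0 × 100
= 96.4%


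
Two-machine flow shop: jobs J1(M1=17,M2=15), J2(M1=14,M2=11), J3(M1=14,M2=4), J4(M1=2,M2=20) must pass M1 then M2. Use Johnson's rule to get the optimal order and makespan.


Johnson's rule:
Group 1 (M1≤M2, sort by M1): ['J4']
Group 2 (M1>M2, sort desc M2): ['J1', 'J2', 'J3']
Sequence: J4 → J1 → J2 → J3
Makespan calculation:
  J4: M1 done=2, M2 done=22
  J1: M1 done=19, M2 done=37
  J2: M1 done=33, M2 done=48
  J3: M1 done=47, M2 done=52
= Sequence: J4 → J1 → J2 → J3, Makespan: 52


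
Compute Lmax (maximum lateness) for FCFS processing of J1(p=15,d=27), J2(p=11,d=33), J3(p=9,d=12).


Lateness per job (L = C - d):
  J1: C=15, d=27, L=-12
  J2: C=26, d=33, L=-7
  J3: C=35, d=12, L=23
Lmax = max(-12, -7, 23)
= 23


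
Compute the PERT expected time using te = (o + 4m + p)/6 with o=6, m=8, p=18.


te = (o + 4m + p) / 6
= (6 + 4×8 + 18) / 6
= (6 + 32 + 18) / 6
= 56 / 6
= 9.33


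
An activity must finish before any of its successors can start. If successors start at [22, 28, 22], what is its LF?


LF = min of all successor start times
Successors start at: [22, 28, 22]
LF = min(22, 28, 22)
= 22


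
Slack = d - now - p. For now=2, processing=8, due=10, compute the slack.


Slack = due - current_time - processing
= 10 - 2 - 8
= 0


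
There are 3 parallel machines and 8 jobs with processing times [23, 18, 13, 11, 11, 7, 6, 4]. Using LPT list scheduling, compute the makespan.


Jobs (LPT sorted): [23, 18, 13, 11, 11, 7, 6, 4]
Machines: 3
  J=23 → Machine 1 (load: 0+23=23)
  J=18 → Machine 2 (load: 0+18=18)
  J=13 → Machine 3 (load: 0+13=13)
  J=11 → Machine 3 (load: 13+11=24)
  J=11 → Machine 2 (load: 18+11=29)
  J=7 → Machine 1 (load: 23+7=30)
  J=6 → Machine 3 (load: 24+6=30)
  J=4 → Machine 2 (load: 29+4=33)
Machine loads: [30, 33, 30]
Makespan = max = 33 time units


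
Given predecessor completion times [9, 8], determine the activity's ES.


ES = max of all predecessor completion times
Predecessors: [9, 8]
ES = max(9, 8)
= 9


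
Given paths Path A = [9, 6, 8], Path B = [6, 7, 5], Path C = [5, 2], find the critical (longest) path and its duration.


Path A: 9 + 6 + 8 = 23
Path B: 6 + 7 + 5 = 18
Path C: 5 + 2 = 7
Critical path = longest = max(23, 18, 7)
= 23 (Path A)


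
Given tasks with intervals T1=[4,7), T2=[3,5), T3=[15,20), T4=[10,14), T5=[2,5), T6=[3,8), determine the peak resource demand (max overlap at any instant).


Check each time point for overlaps:
  t=4: 4 tasks active (T1, T2, T5, T6)
Max concurrent = 4


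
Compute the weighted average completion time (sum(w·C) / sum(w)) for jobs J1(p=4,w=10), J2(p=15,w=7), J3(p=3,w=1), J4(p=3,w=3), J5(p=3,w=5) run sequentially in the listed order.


Completion times:
  J1: C=4, w×C=10×4=40
  J2: C=19, w×C=7×19=133
  J3: C=22, w×C=1×22=22
  J4: C=25, w×C=3×25=75
  J5: C=28, w×C=5×28=140
Sum w×C = 410
Sum w = 26
Weighted avg = 410/26
= 15.77


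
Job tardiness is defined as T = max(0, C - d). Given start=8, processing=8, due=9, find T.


Completion = start + processing = 8 + 8 = 16
Tardiness = max(0, C - d) = max(0, 16 - 9)
= max(0, 7)
= 7


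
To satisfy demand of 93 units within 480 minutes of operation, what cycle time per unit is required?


Cycle time = available time / demand
= 480 / 93
= 5.16 min/unit


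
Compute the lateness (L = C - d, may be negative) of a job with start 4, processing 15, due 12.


Completion = 4 + 15 = 19
Lateness = C - d = 19 - 12
= 7


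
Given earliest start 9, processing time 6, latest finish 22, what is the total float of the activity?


EF = ES + duration = 9 + 6 = 15
LS = LF - duration = 22 - 6 = 16
Total Float = LF - EF = 22 - 15
(or LS - ES = 16 - 9)
= 7


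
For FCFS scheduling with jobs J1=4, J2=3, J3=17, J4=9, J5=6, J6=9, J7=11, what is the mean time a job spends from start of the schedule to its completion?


Completion times:
  J1: completes at 4
  J2: completes at 7
  J3: completes at 24
  J4: completes at 33
  J5: completes at 39
  J6: completes at 48
  J7: completes at 59
Sum = 214
Average = 214/7
= 30.57


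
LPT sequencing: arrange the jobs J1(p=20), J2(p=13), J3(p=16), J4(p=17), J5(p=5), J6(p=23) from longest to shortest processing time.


LPT: sort by longest processing time first
  J6: p=23
  J1: p=20
  J4: p=17
  J3: p=16
  J2: p=13
  J5: p=5
Order: J6 → J1 → J4 → J3 → J2 → J5


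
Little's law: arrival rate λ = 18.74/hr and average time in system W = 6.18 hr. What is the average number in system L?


Little's law: L = λ × W
= 18.74 × 6.18
= 115.81


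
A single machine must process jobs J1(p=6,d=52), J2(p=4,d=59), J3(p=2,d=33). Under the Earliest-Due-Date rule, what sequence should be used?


EDD: sort by earliest due date
  J3: d=33, p=2
  J1: d=52, p=6
  J2: d=59, p=4
Order: J3 → J1 → J2


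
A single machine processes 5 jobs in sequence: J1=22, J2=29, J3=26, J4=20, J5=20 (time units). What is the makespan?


Sequential makespan: sum all processing times
= 22 + 29 + 26 + 20 + 20
= 117 time units
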